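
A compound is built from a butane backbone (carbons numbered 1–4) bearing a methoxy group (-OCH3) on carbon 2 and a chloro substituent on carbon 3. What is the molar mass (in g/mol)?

122.59 g/mol

Atom tally by fragment:
  CH3 → C:1 H:3
  CH(OCH3) → C:2 H:4 O:1
  CH(Cl) → C:1 H:1 Cl:1
  CH3 → C:1 H:3
Element totals:
  C: 5
  H: 11
  Cl: 1
  O: 1
Molecular formula: C5H11ClO.
  M = 5(12.011) + 11(1.008) + 35.45 + 15.999
    = 60.055 + 11.088 + 35.450 + 15.999 = 122.592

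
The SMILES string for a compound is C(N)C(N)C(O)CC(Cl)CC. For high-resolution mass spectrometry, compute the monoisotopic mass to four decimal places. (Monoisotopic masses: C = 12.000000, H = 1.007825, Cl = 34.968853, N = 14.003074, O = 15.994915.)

180.1029

Atom tally by fragment:
  H2NCH2 → C:1 H:4 N:1
  CH(NH2) → C:1 H:3 N:1
  CH(OH) → C:1 H:2 O:1
  CH2 → C:1 H:2
  CH(Cl) → C:1 H:1 Cl:1
  CH2 → C:1 H:2
  CH3 → C:1 H:3
Element totals:
  C: 7
  H: 17
  Cl: 1
  N: 2
  O: 1
Molecular formula: C7H17ClN2O.
  M = 7(12.0) + 17(1.007825) + 34.968853 + 2(14.003074) + 15.994915
    = 84.000000 + 17.133025 + 34.968853 + 28.006148 + 15.994915 = 180.102941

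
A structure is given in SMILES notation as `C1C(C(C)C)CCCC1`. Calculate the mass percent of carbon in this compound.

85.63%

Atom tally by fragment:
  cyclohexane ring core → C:6 H:12
  (− 1 ring H displaced by substituents)
  + CH(CH3)2 → C:3 H:7
Element totals:
  C: 9
  H: 18
Molecular formula: C9H18.
Molar mass = 126.243 g/mol.
Mass from C: 9 × 12.011 = 108.099 g/mol.
%C = 108.099 / 126.243 × 100 = 85.63%.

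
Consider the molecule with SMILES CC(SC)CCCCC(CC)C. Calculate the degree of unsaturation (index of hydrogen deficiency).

0

Atom tally by fragment:
  CH3 → C:1 H:3
  CH(SCH3) → C:2 H:4 S:1
  CH2 → C:1 H:2
  CH2 → C:1 H:2
  CH2 → C:1 H:2
  CH2 → C:1 H:2
  CH(C2H5) → C:3 H:6
  CH3 → C:1 H:3
Element totals:
  C: 11
  H: 24
  S: 1
Molecular formula: C11H24S.
DoU = (2C + 2 + N − H − X) / 2 = (2·11 + 2 + 0 − 24 − 0) / 2 = 0.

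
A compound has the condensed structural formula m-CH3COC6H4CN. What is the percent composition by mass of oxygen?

Element totals:
  C: 9
  H: 7
  N: 1
  O: 1
Molecular formula: C9H7NO.
Molar mass = 145.161 g/mol.
Mass from O: 1 × 15.999 = 15.999 g/mol.
%O = 15.999 / 145.161 × 100 = 11.02%.

11.02%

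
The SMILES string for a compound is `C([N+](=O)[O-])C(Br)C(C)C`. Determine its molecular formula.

C5H10BrNO2

Atom tally by fragment:
  O2NCH2 → C:1 H:2 N:1 O:2
  CH(Br) → C:1 H:1 Br:1
  CH(CH3) → C:2 H:4
  CH3 → C:1 H:3
Element totals:
  C: 5
  H: 10
  Br: 1
  N: 1
  O: 2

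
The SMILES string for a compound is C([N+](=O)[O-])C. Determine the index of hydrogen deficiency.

1

Atom tally by fragment:
  O2NCH2 → C:1 H:2 N:1 O:2
  CH3 → C:1 H:3
Element totals:
  C: 2
  H: 5
  N: 1
  O: 2
Molecular formula: C2H5NO2.
DoU = (2C + 2 + N − H − X) / 2 = (2·2 + 2 + 1 − 5 − 0) / 2 = 1.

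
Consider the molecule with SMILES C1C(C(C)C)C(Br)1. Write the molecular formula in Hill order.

Atom tally by fragment:
  cyclopropane ring core → C:3 H:6
  (− 2 ring H displaced by substituents)
  + CH(CH3)2 → C:3 H:7
  + Br → Br:1
Element totals:
  C: 6
  H: 11
  Br: 1

C6H11Br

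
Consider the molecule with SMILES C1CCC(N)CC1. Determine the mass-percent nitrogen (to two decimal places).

Atom tally by fragment:
  cyclohexane ring core → C:6 H:12
  (− 1 ring H displaced by substituents)
  + NH2 → N:1 H:2
Element totals:
  C: 6
  H: 13
  N: 1
Molecular formula: C6H13N.
Molar mass = 99.177 g/mol.
Mass from N: 1 × 14.007 = 14.007 g/mol.
%N = 14.007 / 99.177 × 100 = 14.12%.

14.12%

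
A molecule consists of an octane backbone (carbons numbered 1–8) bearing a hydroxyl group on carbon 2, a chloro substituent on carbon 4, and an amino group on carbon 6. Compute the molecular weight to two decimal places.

Atom tally by fragment:
  CH3 → C:1 H:3
  CH(OH) → C:1 H:2 O:1
  CH2 → C:1 H:2
  CH(Cl) → C:1 H:1 Cl:1
  CH2 → C:1 H:2
  CH(NH2) → C:1 H:3 N:1
  CH2 → C:1 H:2
  CH3 → C:1 H:3
Element totals:
  C: 8
  H: 18
  Cl: 1
  N: 1
  O: 1
Molecular formula: C8H18ClNO.
  M = 8(12.011) + 18(1.008) + 35.45 + 14.007 + 15.999
    = 96.088 + 18.144 + 35.450 + 14.007 + 15.999 = 179.688

179.69 g/mol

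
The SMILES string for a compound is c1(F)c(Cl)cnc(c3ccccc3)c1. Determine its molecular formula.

Atom tally by fragment:
  pyridine ring core → C:5 H:5 N:1
  (− 3 ring H displaced by substituents)
  + F → F:1
  + Cl → Cl:1
  + C6H5 → C:6 H:5
Element totals:
  C: 11
  H: 7
  Cl: 1
  F: 1
  N: 1

C11H7ClFN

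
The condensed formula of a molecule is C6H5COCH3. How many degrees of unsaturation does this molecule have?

Element totals:
  C: 8
  H: 8
  O: 1
Molecular formula: C8H8O.
DoU = (2C + 2 + N − H − X) / 2 = (2·8 + 2 + 0 − 8 − 0) / 2 = 5.

5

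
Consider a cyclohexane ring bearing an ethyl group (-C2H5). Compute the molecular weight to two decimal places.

Atom tally by fragment:
  cyclohexane ring core → C:6 H:12
  (− 1 ring H displaced by substituents)
  + C2H5 → C:2 H:5
Element totals:
  C: 8
  H: 16
Molecular formula: C8H16.
  M = 8(12.011) + 16(1.008)
    = 96.088 + 16.128 = 112.216

112.22 g/mol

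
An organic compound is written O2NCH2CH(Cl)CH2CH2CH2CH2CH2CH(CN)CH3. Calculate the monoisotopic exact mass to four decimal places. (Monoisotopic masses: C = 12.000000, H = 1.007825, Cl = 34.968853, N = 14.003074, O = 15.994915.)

232.0979

Element totals:
  C: 10
  H: 17
  Cl: 1
  N: 2
  O: 2
Molecular formula: C10H17ClN2O2.
  M = 10(12.0) + 17(1.007825) + 34.968853 + 2(14.003074) + 2(15.994915)
    = 120.000000 + 17.133025 + 34.968853 + 28.006148 + 31.989830 = 232.097856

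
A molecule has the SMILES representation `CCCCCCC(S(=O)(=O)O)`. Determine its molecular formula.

C7H16O3S

Atom tally by fragment:
  CH3 → C:1 H:3
  CH2 → C:1 H:2
  CH2 → C:1 H:2
  CH2 → C:1 H:2
  CH2 → C:1 H:2
  CH2 → C:1 H:2
  CH2SO3H → C:1 H:3 S:1 O:3
Element totals:
  C: 7
  H: 16
  O: 3
  S: 1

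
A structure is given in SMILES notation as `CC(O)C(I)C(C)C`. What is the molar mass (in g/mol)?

Atom tally by fragment:
  CH3 → C:1 H:3
  CH(OH) → C:1 H:2 O:1
  CH(I) → C:1 H:1 I:1
  CH(CH3) → C:2 H:4
  CH3 → C:1 H:3
Element totals:
  C: 6
  H: 13
  I: 1
  O: 1
Molecular formula: C6H13IO.
  M = 6(12.011) + 13(1.008) + 126.904 + 15.999
    = 72.066 + 13.104 + 126.904 + 15.999 = 228.073

228.07 g/mol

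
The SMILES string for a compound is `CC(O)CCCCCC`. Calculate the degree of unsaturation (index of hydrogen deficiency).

Atom tally by fragment:
  CH3 → C:1 H:3
  CH(OH) → C:1 H:2 O:1
  CH2 → C:1 H:2
  CH2 → C:1 H:2
  CH2 → C:1 H:2
  CH2 → C:1 H:2
  CH2 → C:1 H:2
  CH3 → C:1 H:3
Element totals:
  C: 8
  H: 18
  O: 1
Molecular formula: C8H18O.
DoU = (2C + 2 + N − H − X) / 2 = (2·8 + 2 + 0 − 18 − 0) / 2 = 0.

0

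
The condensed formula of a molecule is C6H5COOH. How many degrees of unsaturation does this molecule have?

5

Element totals:
  C: 7
  H: 6
  O: 2
Molecular formula: C7H6O2.
DoU = (2C + 2 + N − H − X) / 2 = (2·7 + 2 + 0 − 6 − 0) / 2 = 5.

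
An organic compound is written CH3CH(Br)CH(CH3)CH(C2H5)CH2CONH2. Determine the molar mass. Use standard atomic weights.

236.15 g/mol

Atom tally by fragment:
  CH3 → C:1 H:3
  CH(Br) → C:1 H:1 Br:1
  CH(CH3) → C:2 H:4
  CH(C2H5) → C:3 H:6
  CH2CONH2 → C:2 H:4 O:1 N:1
Element totals:
  C: 9
  H: 18
  Br: 1
  N: 1
  O: 1
Molecular formula: C9H18BrNO.
  M = 9(12.011) + 18(1.008) + 79.904 + 14.007 + 15.999
    = 108.099 + 18.144 + 79.904 + 14.007 + 15.999 = 236.153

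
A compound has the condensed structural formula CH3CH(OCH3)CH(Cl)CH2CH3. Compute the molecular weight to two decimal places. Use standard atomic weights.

Atom tally by fragment:
  CH3 → C:1 H:3
  CH(OCH3) → C:2 H:4 O:1
  CH(Cl) → C:1 H:1 Cl:1
  CH2 → C:1 H:2
  CH3 → C:1 H:3
Element totals:
  C: 6
  H: 13
  Cl: 1
  O: 1
Molecular formula: C6H13ClO.
  M = 6(12.011) + 13(1.008) + 35.45 + 15.999
    = 72.066 + 13.104 + 35.450 + 15.999 = 136.619

136.62 g/mol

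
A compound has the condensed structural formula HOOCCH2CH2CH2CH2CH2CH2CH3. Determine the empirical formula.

Element totals:
  C: 8
  H: 16
  O: 2
Molecular formula: C8H16O2.
gcd of subscripts = 2; dividing each by 2:
  C: 8/2 = 4
  H: 16/2 = 8
  O: 2/2 = 1

C4H8O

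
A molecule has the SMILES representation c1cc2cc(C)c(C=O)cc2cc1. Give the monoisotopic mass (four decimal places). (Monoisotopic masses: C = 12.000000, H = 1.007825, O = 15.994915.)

170.0732

Atom tally by fragment:
  naphthalene ring system core → C:10 H:8
  (− 2 ring H displaced by substituents)
  + CH3 → C:1 H:3
  + CHO → C:1 H:1 O:1
Element totals:
  C: 12
  H: 10
  O: 1
Molecular formula: C12H10O.
  M = 12(12.0) + 10(1.007825) + 15.994915
    = 144.000000 + 10.078250 + 15.994915 = 170.073165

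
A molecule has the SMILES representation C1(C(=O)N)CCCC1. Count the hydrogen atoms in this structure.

11

Atom tally by fragment:
  cyclopentane ring core → C:5 H:10
  (− 1 ring H displaced by substituents)
  + CONH2 → C:1 H:2 O:1 N:1
Element totals:
  C: 6
  H: 11
  N: 1
  O: 1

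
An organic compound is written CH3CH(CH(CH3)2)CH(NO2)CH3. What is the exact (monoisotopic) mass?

145.1103

Atom tally by fragment:
  CH3 → C:1 H:3
  CH(CH(CH3)2) → C:4 H:8
  CH(NO2) → C:1 H:1 N:1 O:2
  CH3 → C:1 H:3
Element totals:
  C: 7
  H: 15
  N: 1
  O: 2
Molecular formula: C7H15NO2.
  M = 7(12.0) + 15(1.007825) + 14.003074 + 2(15.994915)
    = 84.000000 + 15.117375 + 14.003074 + 31.989830 = 145.110279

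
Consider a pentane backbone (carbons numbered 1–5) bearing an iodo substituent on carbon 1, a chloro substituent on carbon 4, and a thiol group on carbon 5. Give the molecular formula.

Atom tally by fragment:
  ICH2 → C:1 H:2 I:1
  CH2 → C:1 H:2
  CH2 → C:1 H:2
  CH(Cl) → C:1 H:1 Cl:1
  CH2SH → C:1 H:3 S:1
Element totals:
  C: 5
  H: 10
  Cl: 1
  I: 1
  S: 1

C5H10ClIS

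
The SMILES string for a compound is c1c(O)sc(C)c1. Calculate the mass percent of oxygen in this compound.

Atom tally by fragment:
  thiophene ring core → C:4 H:4 S:1
  (− 2 ring H displaced by substituents)
  + OH → O:1 H:1
  + CH3 → C:1 H:3
Element totals:
  C: 5
  H: 6
  O: 1
  S: 1
Molecular formula: C5H6OS.
Molar mass = 114.162 g/mol.
Mass from O: 1 × 15.999 = 15.999 g/mol.
%O = 15.999 / 114.162 × 100 = 14.01%.

14.01%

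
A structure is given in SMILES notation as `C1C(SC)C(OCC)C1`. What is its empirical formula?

C7H14OS

Atom tally by fragment:
  cyclobutane ring core → C:4 H:8
  (− 2 ring H displaced by substituents)
  + SCH3 → C:1 H:3 S:1
  + OC2H5 → C:2 H:5 O:1
Element totals:
  C: 7
  H: 14
  O: 1
  S: 1
Molecular formula: C7H14OS.
gcd of subscripts (7, 14, 1, 1) = 1, so the empirical formula equals the molecular formula.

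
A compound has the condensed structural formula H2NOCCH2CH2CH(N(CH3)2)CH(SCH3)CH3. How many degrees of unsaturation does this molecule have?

1

Atom tally by fragment:
  H2NOCCH2 → C:2 H:4 O:1 N:1
  CH2 → C:1 H:2
  CH(N(CH3)2) → C:3 H:7 N:1
  CH(SCH3) → C:2 H:4 S:1
  CH3 → C:1 H:3
Element totals:
  C: 9
  H: 20
  N: 2
  O: 1
  S: 1
Molecular formula: C9H20N2OS.
DoU = (2C + 2 + N − H − X) / 2 = (2·9 + 2 + 2 − 20 − 0) / 2 = 1.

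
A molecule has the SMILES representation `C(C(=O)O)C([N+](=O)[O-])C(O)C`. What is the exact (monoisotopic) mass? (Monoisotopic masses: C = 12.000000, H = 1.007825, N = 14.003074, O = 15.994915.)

163.0481

Atom tally by fragment:
  HOOCCH2 → C:2 H:3 O:2
  CH(NO2) → C:1 H:1 N:1 O:2
  CH(OH) → C:1 H:2 O:1
  CH3 → C:1 H:3
Element totals:
  C: 5
  H: 9
  N: 1
  O: 5
Molecular formula: C5H9NO5.
  M = 5(12.0) + 9(1.007825) + 14.003074 + 5(15.994915)
    = 60.000000 + 9.070425 + 14.003074 + 79.974575 = 163.048074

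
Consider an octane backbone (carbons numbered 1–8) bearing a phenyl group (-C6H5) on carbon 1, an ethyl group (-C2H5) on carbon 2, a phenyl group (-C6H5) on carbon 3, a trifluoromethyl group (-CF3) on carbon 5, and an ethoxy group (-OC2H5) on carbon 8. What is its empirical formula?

C25H33F3O

Atom tally by fragment:
  C6H5CH2 → C:7 H:7
  CH(C2H5) → C:3 H:6
  CH(C6H5) → C:7 H:6
  CH2 → C:1 H:2
  CH(CF3) → C:2 H:1 F:3
  CH2 → C:1 H:2
  CH2 → C:1 H:2
  CH2OC2H5 → C:3 H:7 O:1
Element totals:
  C: 25
  H: 33
  F: 3
  O: 1
Molecular formula: C25H33F3O.
gcd of subscripts (25, 3, 33, 1) = 1, so the empirical formula equals the molecular formula.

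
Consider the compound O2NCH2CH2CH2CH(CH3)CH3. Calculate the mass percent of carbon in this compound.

Element totals:
  C: 6
  H: 13
  N: 1
  O: 2
Molecular formula: C6H13NO2.
Molar mass = 131.175 g/mol.
Mass from C: 6 × 12.011 = 72.066 g/mol.
%C = 72.066 / 131.175 × 100 = 54.94%.

54.94%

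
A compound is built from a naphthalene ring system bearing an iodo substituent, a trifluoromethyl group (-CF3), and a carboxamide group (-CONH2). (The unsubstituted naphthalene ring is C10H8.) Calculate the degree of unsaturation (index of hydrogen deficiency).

Atom tally by fragment:
  naphthalene ring system core → C:10 H:8
  (− 3 ring H displaced by substituents)
  + I → I:1
  + CF3 → C:1 F:3
  + CONH2 → C:1 H:2 O:1 N:1
Element totals:
  C: 12
  H: 7
  F: 3
  I: 1
  N: 1
  O: 1
Molecular formula: C12H7F3INO.
DoU = (2C + 2 + N − H − X) / 2 = (2·12 + 2 + 1 − 7 − 4) / 2 = 8.

8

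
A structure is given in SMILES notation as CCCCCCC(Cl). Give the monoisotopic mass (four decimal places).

Atom tally by fragment:
  CH3 → C:1 H:3
  CH2 → C:1 H:2
  CH2 → C:1 H:2
  CH2 → C:1 H:2
  CH2 → C:1 H:2
  CH2 → C:1 H:2
  CH2Cl → C:1 H:2 Cl:1
Element totals:
  C: 7
  H: 15
  Cl: 1
Molecular formula: C7H15Cl.
  M = 7(12.0) + 15(1.007825) + 34.968853
    = 84.000000 + 15.117375 + 34.968853 = 134.086228

134.0862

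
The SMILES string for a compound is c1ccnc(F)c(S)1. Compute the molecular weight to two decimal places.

129.15 g/mol

Atom tally by fragment:
  pyridine ring core → C:5 H:5 N:1
  (− 2 ring H displaced by substituents)
  + F → F:1
  + SH → S:1 H:1
Element totals:
  C: 5
  H: 4
  F: 1
  N: 1
  S: 1
Molecular formula: C5H4FNS.
  M = 5(12.011) + 4(1.008) + 18.998 + 14.007 + 32.06
    = 60.055 + 4.032 + 18.998 + 14.007 + 32.060 = 129.152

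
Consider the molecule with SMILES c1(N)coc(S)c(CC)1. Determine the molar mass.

143.20 g/mol

Atom tally by fragment:
  furan ring core → C:4 H:4 O:1
  (− 3 ring H displaced by substituents)
  + NH2 → N:1 H:2
  + SH → S:1 H:1
  + C2H5 → C:2 H:5
Element totals:
  C: 6
  H: 9
  N: 1
  O: 1
  S: 1
Molecular formula: C6H9NOS.
  M = 6(12.011) + 9(1.008) + 14.007 + 15.999 + 32.06
    = 72.066 + 9.072 + 14.007 + 15.999 + 32.060 = 143.204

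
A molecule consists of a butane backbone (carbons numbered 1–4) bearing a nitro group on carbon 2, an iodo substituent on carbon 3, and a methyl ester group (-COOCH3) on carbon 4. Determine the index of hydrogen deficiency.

2

Atom tally by fragment:
  CH3 → C:1 H:3
  CH(NO2) → C:1 H:1 N:1 O:2
  CH(I) → C:1 H:1 I:1
  CH2COOCH3 → C:3 H:5 O:2
Element totals:
  C: 6
  H: 10
  I: 1
  N: 1
  O: 4
Molecular formula: C6H10INO4.
DoU = (2C + 2 + N − H − X) / 2 = (2·6 + 2 + 1 − 10 − 1) / 2 = 2.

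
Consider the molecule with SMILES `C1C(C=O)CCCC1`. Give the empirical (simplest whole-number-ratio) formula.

C7H12O

Atom tally by fragment:
  cyclohexane ring core → C:6 H:12
  (− 1 ring H displaced by substituents)
  + CHO → C:1 H:1 O:1
Element totals:
  C: 7
  H: 12
  O: 1
Molecular formula: C7H12O.
gcd of subscripts (7, 12, 1) = 1, so the empirical formula equals the molecular formula.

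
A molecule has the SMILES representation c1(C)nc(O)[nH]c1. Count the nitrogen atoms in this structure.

Atom tally by fragment:
  imidazole ring core → C:3 H:4 N:2
  (− 2 ring H displaced by substituents)
  + CH3 → C:1 H:3
  + OH → O:1 H:1
Element totals:
  C: 4
  H: 6
  N: 2
  O: 1

2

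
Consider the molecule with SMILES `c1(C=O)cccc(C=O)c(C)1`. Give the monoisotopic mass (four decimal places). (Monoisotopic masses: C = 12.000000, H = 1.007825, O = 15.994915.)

148.0524

Atom tally by fragment:
  benzene ring core → C:6 H:6
  (− 3 ring H displaced by substituents)
  + CHO → C:1 H:1 O:1
  + CHO → C:1 H:1 O:1
  + CH3 → C:1 H:3
Element totals:
  C: 9
  H: 8
  O: 2
Molecular formula: C9H8O2.
  M = 9(12.0) + 8(1.007825) + 2(15.994915)
    = 108.000000 + 8.062600 + 31.989830 = 148.052430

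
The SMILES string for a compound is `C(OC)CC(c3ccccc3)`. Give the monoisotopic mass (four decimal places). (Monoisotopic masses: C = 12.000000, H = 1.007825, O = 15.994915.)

150.1045

Atom tally by fragment:
  CH3OCH2 → C:2 H:5 O:1
  CH2 → C:1 H:2
  CH2C6H5 → C:7 H:7
Element totals:
  C: 10
  H: 14
  O: 1
Molecular formula: C10H14O.
  M = 10(12.0) + 14(1.007825) + 15.994915
    = 120.000000 + 14.109550 + 15.994915 = 150.104465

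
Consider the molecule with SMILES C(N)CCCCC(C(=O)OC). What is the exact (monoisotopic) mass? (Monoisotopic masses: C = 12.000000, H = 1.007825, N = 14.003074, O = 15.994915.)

159.1259

Atom tally by fragment:
  H2NCH2 → C:1 H:4 N:1
  CH2 → C:1 H:2
  CH2 → C:1 H:2
  CH2 → C:1 H:2
  CH2 → C:1 H:2
  CH2COOCH3 → C:3 H:5 O:2
Element totals:
  C: 8
  H: 17
  N: 1
  O: 2
Molecular formula: C8H17NO2.
  M = 8(12.0) + 17(1.007825) + 14.003074 + 2(15.994915)
    = 96.000000 + 17.133025 + 14.003074 + 31.989830 = 159.125929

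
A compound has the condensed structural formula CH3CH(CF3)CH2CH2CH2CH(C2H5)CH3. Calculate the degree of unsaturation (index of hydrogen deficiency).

0

Element totals:
  C: 10
  H: 19
  F: 3
Molecular formula: C10H19F3.
DoU = (2C + 2 + N − H − X) / 2 = (2·10 + 2 + 0 − 19 − 3) / 2 = 0.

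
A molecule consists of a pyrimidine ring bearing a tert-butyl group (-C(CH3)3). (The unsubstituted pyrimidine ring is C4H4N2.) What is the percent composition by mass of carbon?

70.55%

Atom tally by fragment:
  pyrimidine ring core → C:4 H:4 N:2
  (− 1 ring H displaced by substituents)
  + C(CH3)3 → C:4 H:9
Element totals:
  C: 8
  H: 12
  N: 2
Molecular formula: C8H12N2.
Molar mass = 136.198 g/mol.
Mass from C: 8 × 12.011 = 96.088 g/mol.
%C = 96.088 / 136.198 × 100 = 70.55%.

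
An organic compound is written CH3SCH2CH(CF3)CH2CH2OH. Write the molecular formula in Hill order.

Element totals:
  C: 6
  H: 11
  F: 3
  O: 1
  S: 1

C6H11F3OS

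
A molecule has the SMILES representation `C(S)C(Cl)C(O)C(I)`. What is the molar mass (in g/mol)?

266.52 g/mol

Atom tally by fragment:
  HSCH2 → C:1 H:3 S:1
  CH(Cl) → C:1 H:1 Cl:1
  CH(OH) → C:1 H:2 O:1
  CH2I → C:1 H:2 I:1
Element totals:
  C: 4
  H: 8
  Cl: 1
  I: 1
  O: 1
  S: 1
Molecular formula: C4H8ClIOS.
  M = 4(12.011) + 8(1.008) + 35.45 + 126.904 + 15.999 + 32.06
    = 48.044 + 8.064 + 35.450 + 126.904 + 15.999 + 32.060 = 266.521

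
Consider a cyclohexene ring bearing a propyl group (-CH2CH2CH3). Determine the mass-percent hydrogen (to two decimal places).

12.98%

Atom tally by fragment:
  cyclohexene ring core → C:6 H:10
  (− 1 ring H displaced by substituents)
  + CH2CH2CH3 → C:3 H:7
Element totals:
  C: 9
  H: 16
Molecular formula: C9H16.
Molar mass = 124.227 g/mol.
Mass from H: 16 × 1.008 = 16.128 g/mol.
%H = 16.128 / 124.227 × 100 = 12.98%.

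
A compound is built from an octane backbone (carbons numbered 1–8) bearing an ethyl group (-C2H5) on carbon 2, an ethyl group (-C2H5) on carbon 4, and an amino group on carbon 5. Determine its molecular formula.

C12H27N

Atom tally by fragment:
  CH3 → C:1 H:3
  CH(C2H5) → C:3 H:6
  CH2 → C:1 H:2
  CH(C2H5) → C:3 H:6
  CH(NH2) → C:1 H:3 N:1
  CH2 → C:1 H:2
  CH2 → C:1 H:2
  CH3 → C:1 H:3
Element totals:
  C: 12
  H: 27
  N: 1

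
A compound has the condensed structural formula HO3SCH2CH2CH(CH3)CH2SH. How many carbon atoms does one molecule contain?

5

Atom tally by fragment:
  HO3SCH2 → C:1 H:3 S:1 O:3
  CH2 → C:1 H:2
  CH(CH3) → C:2 H:4
  CH2SH → C:1 H:3 S:1
Element totals:
  C: 5
  H: 12
  O: 3
  S: 2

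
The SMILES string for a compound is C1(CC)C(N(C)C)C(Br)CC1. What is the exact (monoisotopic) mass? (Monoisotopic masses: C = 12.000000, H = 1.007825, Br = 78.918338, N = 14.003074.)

Atom tally by fragment:
  cyclopentane ring core → C:5 H:10
  (− 3 ring H displaced by substituents)
  + C2H5 → C:2 H:5
  + N(CH3)2 → N:1 C:2 H:6
  + Br → Br:1
Element totals:
  C: 9
  H: 18
  Br: 1
  N: 1
Molecular formula: C9H18BrN.
  M = 9(12.0) + 18(1.007825) + 78.918338 + 14.003074
    = 108.000000 + 18.140850 + 78.918338 + 14.003074 = 219.062262

219.0623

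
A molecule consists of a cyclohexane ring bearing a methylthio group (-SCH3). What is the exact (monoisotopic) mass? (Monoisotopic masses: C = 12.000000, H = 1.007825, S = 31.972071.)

Atom tally by fragment:
  cyclohexane ring core → C:6 H:12
  (− 1 ring H displaced by substituents)
  + SCH3 → C:1 H:3 S:1
Element totals:
  C: 7
  H: 14
  S: 1
Molecular formula: C7H14S.
  M = 7(12.0) + 14(1.007825) + 31.972071
    = 84.000000 + 14.109550 + 31.972071 = 130.081621

130.0816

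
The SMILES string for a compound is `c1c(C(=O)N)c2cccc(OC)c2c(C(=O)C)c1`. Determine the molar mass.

Atom tally by fragment:
  naphthalene ring system core → C:10 H:8
  (− 3 ring H displaced by substituents)
  + CONH2 → C:1 H:2 O:1 N:1
  + OCH3 → C:1 H:3 O:1
  + COCH3 → C:2 H:3 O:1
Element totals:
  C: 14
  H: 13
  N: 1
  O: 3
Molecular formula: C14H13NO3.
  M = 14(12.011) + 13(1.008) + 14.007 + 3(15.999)
    = 168.154 + 13.104 + 14.007 + 47.997 = 243.262

243.26 g/mol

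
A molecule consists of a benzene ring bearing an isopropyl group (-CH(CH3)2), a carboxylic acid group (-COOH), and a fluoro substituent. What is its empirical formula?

C10H11FO2

Atom tally by fragment:
  benzene ring core → C:6 H:6
  (− 3 ring H displaced by substituents)
  + CH(CH3)2 → C:3 H:7
  + COOH → C:1 H:1 O:2
  + F → F:1
Element totals:
  C: 10
  H: 11
  F: 1
  O: 2
Molecular formula: C10H11FO2.
gcd of subscripts (10, 1, 11, 2) = 1, so the empirical formula equals the molecular formula.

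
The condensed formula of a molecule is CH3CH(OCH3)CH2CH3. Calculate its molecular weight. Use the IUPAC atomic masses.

88.15 g/mol

Atom tally by fragment:
  CH3 → C:1 H:3
  CH(OCH3) → C:2 H:4 O:1
  CH2 → C:1 H:2
  CH3 → C:1 H:3
Element totals:
  C: 5
  H: 12
  O: 1
Molecular formula: C5H12O.
  M = 5(12.011) + 12(1.008) + 15.999
    = 60.055 + 12.096 + 15.999 = 88.150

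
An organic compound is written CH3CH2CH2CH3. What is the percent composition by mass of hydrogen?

17.34%

Atom tally by fragment:
  CH3 → C:1 H:3
  CH2 → C:1 H:2
  CH2 → C:1 H:2
  CH3 → C:1 H:3
Element totals:
  C: 4
  H: 10
Molecular formula: C4H10.
Molar mass = 58.124 g/mol.
Mass from H: 10 × 1.008 = 10.080 g/mol.
%H = 10.080 / 58.124 × 100 = 17.34%.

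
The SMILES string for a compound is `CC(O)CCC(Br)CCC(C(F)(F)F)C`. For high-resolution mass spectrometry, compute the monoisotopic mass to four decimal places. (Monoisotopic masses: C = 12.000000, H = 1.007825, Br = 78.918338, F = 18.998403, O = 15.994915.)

290.0493

Atom tally by fragment:
  CH3 → C:1 H:3
  CH(OH) → C:1 H:2 O:1
  CH2 → C:1 H:2
  CH2 → C:1 H:2
  CH(Br) → C:1 H:1 Br:1
  CH2 → C:1 H:2
  CH2 → C:1 H:2
  CH(CF3) → C:2 H:1 F:3
  CH3 → C:1 H:3
Element totals:
  C: 10
  H: 18
  Br: 1
  F: 3
  O: 1
Molecular formula: C10H18BrF3O.
  M = 10(12.0) + 18(1.007825) + 78.918338 + 3(18.998403) + 15.994915
    = 120.000000 + 18.140850 + 78.918338 + 56.995209 + 15.994915 = 290.049312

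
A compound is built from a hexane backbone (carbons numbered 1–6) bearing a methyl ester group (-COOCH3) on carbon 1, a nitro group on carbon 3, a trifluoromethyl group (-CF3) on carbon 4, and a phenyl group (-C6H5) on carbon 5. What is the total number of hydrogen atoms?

18

Atom tally by fragment:
  CH3OOCCH2 → C:3 H:5 O:2
  CH2 → C:1 H:2
  CH(NO2) → C:1 H:1 N:1 O:2
  CH(CF3) → C:2 H:1 F:3
  CH(C6H5) → C:7 H:6
  CH3 → C:1 H:3
Element totals:
  C: 15
  H: 18
  F: 3
  N: 1
  O: 4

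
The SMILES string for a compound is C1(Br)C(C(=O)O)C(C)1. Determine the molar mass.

179.01 g/mol

Atom tally by fragment:
  cyclopropane ring core → C:3 H:6
  (− 3 ring H displaced by substituents)
  + Br → Br:1
  + COOH → C:1 H:1 O:2
  + CH3 → C:1 H:3
Element totals:
  C: 5
  H: 7
  Br: 1
  O: 2
Molecular formula: C5H7BrO2.
  M = 5(12.011) + 7(1.008) + 79.904 + 2(15.999)
    = 60.055 + 7.056 + 79.904 + 31.998 = 179.013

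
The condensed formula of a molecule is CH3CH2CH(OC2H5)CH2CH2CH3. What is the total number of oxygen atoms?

1

Element totals:
  C: 8
  H: 18
  O: 1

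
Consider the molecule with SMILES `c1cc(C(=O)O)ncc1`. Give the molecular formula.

Atom tally by fragment:
  pyridine ring core → C:5 H:5 N:1
  (− 1 ring H displaced by substituents)
  + COOH → C:1 H:1 O:2
Element totals:
  C: 6
  H: 5
  N: 1
  O: 2

C6H5NO2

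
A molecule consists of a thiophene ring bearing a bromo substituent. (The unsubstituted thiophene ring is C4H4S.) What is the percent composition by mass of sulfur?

19.66%

Atom tally by fragment:
  thiophene ring core → C:4 H:4 S:1
  (− 1 ring H displaced by substituents)
  + Br → Br:1
Element totals:
  C: 4
  H: 3
  Br: 1
  S: 1
Molecular formula: C4H3BrS.
Molar mass = 163.032 g/mol.
Mass from S: 1 × 32.06 = 32.060 g/mol.
%S = 32.060 / 163.032 × 100 = 19.66%.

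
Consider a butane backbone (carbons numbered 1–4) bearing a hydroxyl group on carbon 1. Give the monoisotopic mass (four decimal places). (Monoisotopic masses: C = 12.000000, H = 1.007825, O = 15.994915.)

Atom tally by fragment:
  HOCH2 → C:1 H:3 O:1
  CH2 → C:1 H:2
  CH2 → C:1 H:2
  CH3 → C:1 H:3
Element totals:
  C: 4
  H: 10
  O: 1
Molecular formula: C4H10O.
  M = 4(12.0) + 10(1.007825) + 15.994915
    = 48.000000 + 10.078250 + 15.994915 = 74.073165

74.0732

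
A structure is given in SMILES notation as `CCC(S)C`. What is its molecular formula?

Atom tally by fragment:
  CH3 → C:1 H:3
  CH2 → C:1 H:2
  CH(SH) → C:1 H:2 S:1
  CH3 → C:1 H:3
Element totals:
  C: 4
  H: 10
  S: 1

C4H10S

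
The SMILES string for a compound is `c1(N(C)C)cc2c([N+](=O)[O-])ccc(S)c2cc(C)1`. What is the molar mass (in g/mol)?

Atom tally by fragment:
  naphthalene ring system core → C:10 H:8
  (− 4 ring H displaced by substituents)
  + N(CH3)2 → N:1 C:2 H:6
  + NO2 → N:1 O:2
  + SH → S:1 H:1
  + CH3 → C:1 H:3
Element totals:
  C: 13
  H: 14
  N: 2
  O: 2
  S: 1
Molecular formula: C13H14N2O2S.
  M = 13(12.011) + 14(1.008) + 2(14.007) + 2(15.999) + 32.06
    = 156.143 + 14.112 + 28.014 + 31.998 + 32.060 = 262.327

262.33 g/mol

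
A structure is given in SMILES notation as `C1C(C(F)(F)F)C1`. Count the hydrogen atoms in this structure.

5

Atom tally by fragment:
  cyclopropane ring core → C:3 H:6
  (− 1 ring H displaced by substituents)
  + CF3 → C:1 F:3
Element totals:
  C: 4
  H: 5
  F: 3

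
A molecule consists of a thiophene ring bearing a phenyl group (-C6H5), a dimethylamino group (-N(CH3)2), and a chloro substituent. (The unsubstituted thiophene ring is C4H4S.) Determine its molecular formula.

Atom tally by fragment:
  thiophene ring core → C:4 H:4 S:1
  (− 3 ring H displaced by substituents)
  + C6H5 → C:6 H:5
  + N(CH3)2 → N:1 C:2 H:6
  + Cl → Cl:1
Element totals:
  C: 12
  H: 12
  Cl: 1
  N: 1
  S: 1

C12H12ClNS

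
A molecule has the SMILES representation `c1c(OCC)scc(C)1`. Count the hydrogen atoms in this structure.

10

Atom tally by fragment:
  thiophene ring core → C:4 H:4 S:1
  (− 2 ring H displaced by substituents)
  + OC2H5 → C:2 H:5 O:1
  + CH3 → C:1 H:3
Element totals:
  C: 7
  H: 10
  O: 1
  S: 1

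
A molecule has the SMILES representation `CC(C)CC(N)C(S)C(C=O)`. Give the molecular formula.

Atom tally by fragment:
  CH3 → C:1 H:3
  CH(CH3) → C:2 H:4
  CH2 → C:1 H:2
  CH(NH2) → C:1 H:3 N:1
  CH(SH) → C:1 H:2 S:1
  CH2CHO → C:2 H:3 O:1
Element totals:
  C: 8
  H: 17
  N: 1
  O: 1
  S: 1

C8H17NOS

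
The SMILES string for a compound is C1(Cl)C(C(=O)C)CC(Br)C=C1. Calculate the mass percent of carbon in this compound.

Atom tally by fragment:
  cyclohexene ring core → C:6 H:10
  (− 3 ring H displaced by substituents)
  + Cl → Cl:1
  + COCH3 → C:2 H:3 O:1
  + Br → Br:1
Element totals:
  C: 8
  H: 10
  Br: 1
  Cl: 1
  O: 1
Molecular formula: C8H10BrClO.
Molar mass = 237.521 g/mol.
Mass from C: 8 × 12.011 = 96.088 g/mol.
%C = 96.088 / 237.521 × 100 = 40.45%.

40.45%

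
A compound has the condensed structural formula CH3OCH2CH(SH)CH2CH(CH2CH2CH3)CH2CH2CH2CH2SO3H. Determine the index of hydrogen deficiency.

0

Atom tally by fragment:
  CH3OCH2 → C:2 H:5 O:1
  CH(SH) → C:1 H:2 S:1
  CH2 → C:1 H:2
  CH(CH2CH2CH3) → C:4 H:8
  CH2 → C:1 H:2
  CH2 → C:1 H:2
  CH2 → C:1 H:2
  CH2SO3H → C:1 H:3 S:1 O:3
Element totals:
  C: 12
  H: 26
  O: 4
  S: 2
Molecular formula: C12H26O4S2.
DoU = (2C + 2 + N − H − X) / 2 = (2·12 + 2 + 0 − 26 − 0) / 2 = 0.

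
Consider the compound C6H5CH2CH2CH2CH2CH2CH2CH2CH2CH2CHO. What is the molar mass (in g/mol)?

232.37 g/mol

Atom tally by fragment:
  C6H5CH2 → C:7 H:7
  CH2 → C:1 H:2
  CH2 → C:1 H:2
  CH2 → C:1 H:2
  CH2 → C:1 H:2
  CH2 → C:1 H:2
  CH2 → C:1 H:2
  CH2 → C:1 H:2
  CH2CHO → C:2 H:3 O:1
Element totals:
  C: 16
  H: 24
  O: 1
Molecular formula: C16H24O.
  M = 16(12.011) + 24(1.008) + 15.999
    = 192.176 + 24.192 + 15.999 = 232.367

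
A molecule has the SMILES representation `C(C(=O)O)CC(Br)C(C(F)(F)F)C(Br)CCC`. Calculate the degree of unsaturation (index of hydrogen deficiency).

Atom tally by fragment:
  HOOCCH2 → C:2 H:3 O:2
  CH2 → C:1 H:2
  CH(Br) → C:1 H:1 Br:1
  CH(CF3) → C:2 H:1 F:3
  CH(Br) → C:1 H:1 Br:1
  CH2 → C:1 H:2
  CH2 → C:1 H:2
  CH3 → C:1 H:3
Element totals:
  C: 10
  H: 15
  Br: 2
  F: 3
  O: 2
Molecular formula: C10H15Br2F3O2.
DoU = (2C + 2 + N − H − X) / 2 = (2·10 + 2 + 0 − 15 − 5) / 2 = 1.

1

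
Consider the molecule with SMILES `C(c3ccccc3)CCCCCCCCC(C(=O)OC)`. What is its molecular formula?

Atom tally by fragment:
  C6H5CH2 → C:7 H:7
  CH2 → C:1 H:2
  CH2 → C:1 H:2
  CH2 → C:1 H:2
  CH2 → C:1 H:2
  CH2 → C:1 H:2
  CH2 → C:1 H:2
  CH2 → C:1 H:2
  CH2 → C:1 H:2
  CH2COOCH3 → C:3 H:5 O:2
Element totals:
  C: 18
  H: 28
  O: 2

C18H28O2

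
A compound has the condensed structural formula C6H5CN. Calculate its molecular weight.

Element totals:
  C: 7
  H: 5
  N: 1
Molecular formula: C7H5N.
  M = 7(12.011) + 5(1.008) + 14.007
    = 84.077 + 5.040 + 14.007 = 103.124

103.12 g/mol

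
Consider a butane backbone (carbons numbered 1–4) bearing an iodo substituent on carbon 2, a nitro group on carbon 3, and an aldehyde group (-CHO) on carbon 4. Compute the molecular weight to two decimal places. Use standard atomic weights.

257.03 g/mol

Atom tally by fragment:
  CH3 → C:1 H:3
  CH(I) → C:1 H:1 I:1
  CH(NO2) → C:1 H:1 N:1 O:2
  CH2CHO → C:2 H:3 O:1
Element totals:
  C: 5
  H: 8
  I: 1
  N: 1
  O: 3
Molecular formula: C5H8INO3.
  M = 5(12.011) + 8(1.008) + 126.904 + 14.007 + 3(15.999)
    = 60.055 + 8.064 + 126.904 + 14.007 + 47.997 = 257.027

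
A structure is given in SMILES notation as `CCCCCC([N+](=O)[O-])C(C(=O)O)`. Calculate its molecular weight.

189.21 g/mol

Atom tally by fragment:
  CH3 → C:1 H:3
  CH2 → C:1 H:2
  CH2 → C:1 H:2
  CH2 → C:1 H:2
  CH2 → C:1 H:2
  CH(NO2) → C:1 H:1 N:1 O:2
  CH2COOH → C:2 H:3 O:2
Element totals:
  C: 8
  H: 15
  N: 1
  O: 4
Molecular formula: C8H15NO4.
  M = 8(12.011) + 15(1.008) + 14.007 + 4(15.999)
    = 96.088 + 15.120 + 14.007 + 63.996 = 189.211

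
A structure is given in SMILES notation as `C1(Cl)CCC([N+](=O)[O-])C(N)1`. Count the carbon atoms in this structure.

Atom tally by fragment:
  cyclopentane ring core → C:5 H:10
  (− 3 ring H displaced by substituents)
  + Cl → Cl:1
  + NO2 → N:1 O:2
  + NH2 → N:1 H:2
Element totals:
  C: 5
  H: 9
  Cl: 1
  N: 2
  O: 2

5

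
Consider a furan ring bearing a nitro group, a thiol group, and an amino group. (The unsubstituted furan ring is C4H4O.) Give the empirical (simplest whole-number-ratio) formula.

Atom tally by fragment:
  furan ring core → C:4 H:4 O:1
  (− 3 ring H displaced by substituents)
  + NO2 → N:1 O:2
  + SH → S:1 H:1
  + NH2 → N:1 H:2
Element totals:
  C: 4
  H: 4
  N: 2
  O: 3
  S: 1
Molecular formula: C4H4N2O3S.
gcd of subscripts (4, 4, 2, 3, 1) = 1, so the empirical formula equals the molecular formula.

C4H4N2O3S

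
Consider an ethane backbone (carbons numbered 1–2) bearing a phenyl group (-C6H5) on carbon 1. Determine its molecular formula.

C8H10

Atom tally by fragment:
  C6H5CH2 → C:7 H:7
  CH3 → C:1 H:3
Element totals:
  C: 8
  H: 10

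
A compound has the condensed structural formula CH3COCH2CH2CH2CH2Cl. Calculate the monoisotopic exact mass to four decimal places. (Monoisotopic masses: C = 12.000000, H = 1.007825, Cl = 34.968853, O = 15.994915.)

Element totals:
  C: 6
  H: 11
  Cl: 1
  O: 1
Molecular formula: C6H11ClO.
  M = 6(12.0) + 11(1.007825) + 34.968853 + 15.994915
    = 72.000000 + 11.086075 + 34.968853 + 15.994915 = 134.049843

134.0498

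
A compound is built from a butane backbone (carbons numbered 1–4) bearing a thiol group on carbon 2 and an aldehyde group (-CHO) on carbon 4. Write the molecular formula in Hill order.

Atom tally by fragment:
  CH3 → C:1 H:3
  CH(SH) → C:1 H:2 S:1
  CH2 → C:1 H:2
  CH2CHO → C:2 H:3 O:1
Element totals:
  C: 5
  H: 10
  O: 1
  S: 1

C5H10OS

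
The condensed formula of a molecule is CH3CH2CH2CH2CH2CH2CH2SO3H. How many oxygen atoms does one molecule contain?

Atom tally by fragment:
  CH3 → C:1 H:3
  CH2 → C:1 H:2
  CH2 → C:1 H:2
  CH2 → C:1 H:2
  CH2 → C:1 H:2
  CH2 → C:1 H:2
  CH2SO3H → C:1 H:3 S:1 O:3
Element totals:
  C: 7
  H: 16
  O: 3
  S: 1

3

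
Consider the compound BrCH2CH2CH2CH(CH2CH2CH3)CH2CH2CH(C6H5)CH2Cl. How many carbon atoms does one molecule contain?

Element totals:
  C: 17
  H: 26
  Br: 1
  Cl: 1

17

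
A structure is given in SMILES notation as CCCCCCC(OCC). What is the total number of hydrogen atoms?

20

Atom tally by fragment:
  CH3 → C:1 H:3
  CH2 → C:1 H:2
  CH2 → C:1 H:2
  CH2 → C:1 H:2
  CH2 → C:1 H:2
  CH2 → C:1 H:2
  CH2OC2H5 → C:3 H:7 O:1
Element totals:
  C: 9
  H: 20
  O: 1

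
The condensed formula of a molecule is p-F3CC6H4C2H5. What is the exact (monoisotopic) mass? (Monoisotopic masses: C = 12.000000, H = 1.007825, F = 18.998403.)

174.0656

Atom tally by fragment:
  benzene ring core → C:6 H:6
  (− 2 ring H displaced by substituents)
  + CF3 → C:1 F:3
  + C2H5 → C:2 H:5
Element totals:
  C: 9
  H: 9
  F: 3
Molecular formula: C9H9F3.
  M = 9(12.0) + 9(1.007825) + 3(18.998403)
    = 108.000000 + 9.070425 + 56.995209 = 174.065634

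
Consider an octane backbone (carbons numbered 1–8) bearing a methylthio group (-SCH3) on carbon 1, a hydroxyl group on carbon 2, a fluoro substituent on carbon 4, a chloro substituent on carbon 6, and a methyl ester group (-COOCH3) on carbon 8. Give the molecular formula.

Atom tally by fragment:
  CH3SCH2 → C:2 H:5 S:1
  CH(OH) → C:1 H:2 O:1
  CH2 → C:1 H:2
  CH(F) → C:1 H:1 F:1
  CH2 → C:1 H:2
  CH(Cl) → C:1 H:1 Cl:1
  CH2 → C:1 H:2
  CH2COOCH3 → C:3 H:5 O:2
Element totals:
  C: 11
  H: 20
  Cl: 1
  F: 1
  O: 3
  S: 1

C11H20ClFO3S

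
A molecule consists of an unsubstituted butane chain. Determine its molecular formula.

Atom tally by fragment:
  CH3 → C:1 H:3
  CH2 → C:1 H:2
  CH2 → C:1 H:2
  CH3 → C:1 H:3
Element totals:
  C: 4
  H: 10

C4H10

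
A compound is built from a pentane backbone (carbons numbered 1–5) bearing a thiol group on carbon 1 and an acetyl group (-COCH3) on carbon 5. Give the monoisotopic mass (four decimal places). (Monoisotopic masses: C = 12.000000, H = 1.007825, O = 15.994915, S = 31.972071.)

Atom tally by fragment:
  HSCH2 → C:1 H:3 S:1
  CH2 → C:1 H:2
  CH2 → C:1 H:2
  CH2 → C:1 H:2
  CH2COCH3 → C:3 H:5 O:1
Element totals:
  C: 7
  H: 14
  O: 1
  S: 1
Molecular formula: C7H14OS.
  M = 7(12.0) + 14(1.007825) + 15.994915 + 31.972071
    = 84.000000 + 14.109550 + 15.994915 + 31.972071 = 146.076536

146.0765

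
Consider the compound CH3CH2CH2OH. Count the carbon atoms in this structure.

Element totals:
  C: 3
  H: 8
  O: 1

3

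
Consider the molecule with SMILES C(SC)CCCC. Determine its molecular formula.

C6H14S

Atom tally by fragment:
  CH3SCH2 → C:2 H:5 S:1
  CH2 → C:1 H:2
  CH2 → C:1 H:2
  CH2 → C:1 H:2
  CH3 → C:1 H:3
Element totals:
  C: 6
  H: 14
  S: 1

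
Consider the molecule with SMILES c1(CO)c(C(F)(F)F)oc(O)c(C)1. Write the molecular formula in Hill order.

Atom tally by fragment:
  furan ring core → C:4 H:4 O:1
  (− 4 ring H displaced by substituents)
  + CH2OH → C:1 H:3 O:1
  + CF3 → C:1 F:3
  + OH → O:1 H:1
  + CH3 → C:1 H:3
Element totals:
  C: 7
  H: 7
  F: 3
  O: 3

C7H7F3O3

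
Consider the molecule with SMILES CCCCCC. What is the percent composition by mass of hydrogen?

16.38%

Atom tally by fragment:
  CH3 → C:1 H:3
  CH2 → C:1 H:2
  CH2 → C:1 H:2
  CH2 → C:1 H:2
  CH2 → C:1 H:2
  CH3 → C:1 H:3
Element totals:
  C: 6
  H: 14
Molecular formula: C6H14.
Molar mass = 86.178 g/mol.
Mass from H: 14 × 1.008 = 14.112 g/mol.
%H = 14.112 / 86.178 × 100 = 16.38%.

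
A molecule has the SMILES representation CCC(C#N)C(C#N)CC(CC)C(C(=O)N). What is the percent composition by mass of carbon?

Atom tally by fragment:
  CH3 → C:1 H:3
  CH2 → C:1 H:2
  CH(CN) → C:2 H:1 N:1
  CH(CN) → C:2 H:1 N:1
  CH2 → C:1 H:2
  CH(C2H5) → C:3 H:6
  CH2CONH2 → C:2 H:4 O:1 N:1
Element totals:
  C: 12
  H: 19
  N: 3
  O: 1
Molecular formula: C12H19N3O.
Molar mass = 221.304 g/mol.
Mass from C: 12 × 12.011 = 144.132 g/mol.
%C = 144.132 / 221.304 × 100 = 65.13%.

65.13%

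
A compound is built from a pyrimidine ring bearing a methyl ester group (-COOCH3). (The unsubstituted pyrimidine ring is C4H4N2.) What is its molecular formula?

Atom tally by fragment:
  pyrimidine ring core → C:4 H:4 N:2
  (− 1 ring H displaced by substituents)
  + COOCH3 → C:2 H:3 O:2
Element totals:
  C: 6
  H: 6
  N: 2
  O: 2

C6H6N2O2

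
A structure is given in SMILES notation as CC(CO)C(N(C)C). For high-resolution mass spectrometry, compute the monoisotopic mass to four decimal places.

117.1154

Atom tally by fragment:
  CH3 → C:1 H:3
  CH(CH2OH) → C:2 H:4 O:1
  CH2N(CH3)2 → C:3 H:8 N:1
Element totals:
  C: 6
  H: 15
  N: 1
  O: 1
Molecular formula: C6H15NO.
  M = 6(12.0) + 15(1.007825) + 14.003074 + 15.994915
    = 72.000000 + 15.117375 + 14.003074 + 15.994915 = 117.115364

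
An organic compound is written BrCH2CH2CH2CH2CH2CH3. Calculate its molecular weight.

Atom tally by fragment:
  BrCH2 → C:1 H:2 Br:1
  CH2 → C:1 H:2
  CH2 → C:1 H:2
  CH2 → C:1 H:2
  CH2 → C:1 H:2
  CH3 → C:1 H:3
Element totals:
  C: 6
  H: 13
  Br: 1
Molecular formula: C6H13Br.
  M = 6(12.011) + 13(1.008) + 79.904
    = 72.066 + 13.104 + 79.904 = 165.074

165.07 g/mol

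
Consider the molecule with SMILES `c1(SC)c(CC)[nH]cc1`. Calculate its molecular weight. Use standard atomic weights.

141.23 g/mol

Atom tally by fragment:
  pyrrole ring core → C:4 H:5 N:1
  (− 2 ring H displaced by substituents)
  + SCH3 → C:1 H:3 S:1
  + C2H5 → C:2 H:5
Element totals:
  C: 7
  H: 11
  N: 1
  S: 1
Molecular formula: C7H11NS.
  M = 7(12.011) + 11(1.008) + 14.007 + 32.06
    = 84.077 + 11.088 + 14.007 + 32.060 = 141.232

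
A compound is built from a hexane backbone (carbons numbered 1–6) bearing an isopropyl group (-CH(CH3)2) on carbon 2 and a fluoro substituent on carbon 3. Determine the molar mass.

146.25 g/mol

Atom tally by fragment:
  CH3 → C:1 H:3
  CH(CH(CH3)2) → C:4 H:8
  CH(F) → C:1 H:1 F:1
  CH2 → C:1 H:2
  CH2 → C:1 H:2
  CH3 → C:1 H:3
Element totals:
  C: 9
  H: 19
  F: 1
Molecular formula: C9H19F.
  M = 9(12.011) + 19(1.008) + 18.998
    = 108.099 + 19.152 + 18.998 = 146.249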